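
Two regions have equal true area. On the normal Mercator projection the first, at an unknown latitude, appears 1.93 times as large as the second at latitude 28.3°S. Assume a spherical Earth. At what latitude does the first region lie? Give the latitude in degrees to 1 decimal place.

Mercator areal scale is sec²φ, so apparent-area ratio = sec²φ₁ / sec²φ₂ = cos²φ₂ / cos²φ₁.
cos²φ₂ / cos²φ₁ = 1.93  ⇒  cos φ₁ = cos 28.3° / √1.93 = 0.8805/1.389 = 0.6338.
φ₁ = arccos(0.6338) ≈ 50.7°.

50.7°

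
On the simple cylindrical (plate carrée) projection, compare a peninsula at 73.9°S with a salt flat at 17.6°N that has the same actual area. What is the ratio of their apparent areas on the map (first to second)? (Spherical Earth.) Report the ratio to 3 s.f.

For the equirectangular projection with φ₀ = 0 (plate carrée), h = 1 along meridians and k = sec φ along parallels.
Areal scale at 73.9°: h·k = 1.000 × 3.606 = 3.606.
Areal scale at 17.6°: h·k = 1.000 × 1.049 = 1.049.
Ratio = 3.606/1.049 ≈ 3.44.

3.44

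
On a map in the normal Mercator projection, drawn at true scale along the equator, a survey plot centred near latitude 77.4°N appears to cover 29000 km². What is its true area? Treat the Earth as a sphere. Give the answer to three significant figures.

1380 km²

For Mercator, h = k = sec φ (a conformal cylindrical projection has a single point scale, 1/cos φ).
Areal scale = k² = sec²φ = 1/cos²(77.4°) = 1/0.2181² = 21.01.
True area = apparent / (areal scale) = 29000 / 21.01 ≈ 1380 km².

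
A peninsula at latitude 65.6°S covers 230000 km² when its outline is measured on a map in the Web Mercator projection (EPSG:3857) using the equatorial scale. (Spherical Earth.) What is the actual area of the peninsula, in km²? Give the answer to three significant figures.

The Mercator projection is conformal; its linear scale factor is the same in every direction and equals sec φ = 1/cos φ.
Areal scale = k² = sec²φ = 1/cos²(65.6°) = 1/0.4131² = 5.860.
True area = apparent / (areal scale) = 230000 / 5.860 ≈ 39300 km².

39300 km²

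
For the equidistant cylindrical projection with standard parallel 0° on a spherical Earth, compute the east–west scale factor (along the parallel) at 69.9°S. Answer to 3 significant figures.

In the plate carrée (x = Rλ, y = Rφ), meridians are true-scale (h = 1) and parallels are stretched by k = sec φ.
k = 1/cos 69.9° = 1/0.3437 = 2.910.

2.91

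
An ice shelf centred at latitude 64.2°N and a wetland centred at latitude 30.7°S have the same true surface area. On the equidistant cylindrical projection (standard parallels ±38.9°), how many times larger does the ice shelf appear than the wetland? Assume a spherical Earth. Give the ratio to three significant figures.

With standard parallel φ₀ = 38.9°, the equirectangular projection gives x = Rλ cos φ₀, y = Rφ, so h = 1 and k = cos 38.9° / cos φ.
Areal scale at 64.2°: h·k = 1.000 × 1.788 = 1.788.
Areal scale at 30.7°: h·k = 1.000 × 0.9051 = 0.9051.
Ratio = 1.788/0.9051 ≈ 1.98.

1.98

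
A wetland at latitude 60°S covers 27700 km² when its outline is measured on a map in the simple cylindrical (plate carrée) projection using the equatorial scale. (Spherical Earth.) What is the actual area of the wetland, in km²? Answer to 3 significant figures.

Plate carrée maps x = Rλ, y = Rφ. The meridian scale is h = 1 and the parallel scale is k = 1/cos φ = sec φ.
Areal scale = h·k = 1 × sec φ; at 60°, h = 1.000, k = 2.000, so h·k = 2.000.
True area = apparent / (areal scale) = 27700 / 2.000 ≈ 13900 km².

13900 km²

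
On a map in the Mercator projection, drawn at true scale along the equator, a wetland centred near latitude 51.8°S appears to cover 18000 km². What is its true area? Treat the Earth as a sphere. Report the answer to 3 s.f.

6880 km²

For Mercator, h = k = sec φ (a conformal cylindrical projection has a single point scale, 1/cos φ).
Areal scale = k² = sec²φ = 1/cos²(51.8°) = 1/0.6184² = 2.615.
True area = apparent / (areal scale) = 18000 / 2.615 ≈ 6880 km².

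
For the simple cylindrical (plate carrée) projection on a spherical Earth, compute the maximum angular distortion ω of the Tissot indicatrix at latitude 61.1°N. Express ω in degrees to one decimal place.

40.8°

Plate carrée maps x = Rλ, y = Rφ. The meridian scale is h = 1 and the parallel scale is k = 1/cos φ = sec φ.
At 61.1°: h = 1.000, k = 2.069; principal scales a = 2.069, b = 1.000.
sin(ω/2) = (a − b)/(a + b) = 1.069/3.069 = 0.3484, so ω = 2 arcsin(0.3484) ≈ 40.8°.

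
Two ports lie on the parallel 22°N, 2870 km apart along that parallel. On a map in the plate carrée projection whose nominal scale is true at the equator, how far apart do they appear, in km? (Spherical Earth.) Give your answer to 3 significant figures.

3100 km

Plate carrée maps x = Rλ, y = Rφ. The meridian scale is h = 1 and the parallel scale is k = 1/cos φ = sec φ.
Along the parallel, k = sec 22° = 1/0.9272 = 1.079.
Map distance = 2870 × 1.079 ≈ 3100 km.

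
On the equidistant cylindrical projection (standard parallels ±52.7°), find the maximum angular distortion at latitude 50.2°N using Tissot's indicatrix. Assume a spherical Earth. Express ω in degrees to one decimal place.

With standard parallel φ₀ = 52.7°, the equirectangular projection gives x = Rλ cos φ₀, y = Rφ, so h = 1 and k = cos 52.7° / cos φ.
At 50.2°: h = 1.000, k = 0.9467; principal scales a = 1.000, b = 0.9467.
sin(ω/2) = (a − b)/(a + b) = 0.05331/1.947 = 0.02738, so ω = 2 arcsin(0.02738) ≈ 3.1°.

3.1°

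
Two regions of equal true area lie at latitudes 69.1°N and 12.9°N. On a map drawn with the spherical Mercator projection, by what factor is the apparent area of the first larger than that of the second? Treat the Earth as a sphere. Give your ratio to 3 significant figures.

Mercator is conformal with k = sec φ, so areal scale = k² = sec²φ.
At 69.1°: sec²(69.1°) = 1/0.3567² = 7.858.
At 12.9°: sec²(12.9°) = 1/0.9748² = 1.052.
Ratio = 7.858/1.052 = cos²(12.9°)/cos²(69.1°) ≈ 7.47.

7.47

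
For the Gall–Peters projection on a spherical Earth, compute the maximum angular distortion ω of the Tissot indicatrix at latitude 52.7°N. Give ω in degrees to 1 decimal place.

The Gall–Peters projection is cylindrical equal-area with φ₀ = 45°. Cylindrical equal-area (φ₀ = 45°): h = cos φ / cos 45° along meridians, k = cos 45° / cos φ along parallels; h·k = 1.
At 52.7°: h = 0.8570, k = 1.167; principal scales a = 1.167, b = 0.8570.
sin(ω/2) = (a − b)/(a + b) = 0.3099/2.024 = 0.1531, so ω = 2 arcsin(0.1531) ≈ 17.6°.

17.6°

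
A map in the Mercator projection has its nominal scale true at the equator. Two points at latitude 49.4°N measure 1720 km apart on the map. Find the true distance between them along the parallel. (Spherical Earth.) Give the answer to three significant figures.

1120 km

Mercator is conformal, so the point scale is isotropic: h = k = sec φ = 1/cos φ.
Along the parallel at 49.4°, map distances are exaggerated by k = sec 49.4° = 1.537.
True distance = 1720 / 1.537 = 1720 × cos 49.4° ≈ 1120 km.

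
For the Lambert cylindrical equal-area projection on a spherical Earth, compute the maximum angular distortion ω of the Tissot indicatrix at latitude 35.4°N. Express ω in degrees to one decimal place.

23.3°

The Lambert cylindrical equal-area projection is the cylindrical equal-area projection with its standard parallel at the equator (φ₀ = 0). Cylindrical equal-area (φ₀ = 0°): h = cos φ / cos 0° along meridians, k = cos 0° / cos φ along parallels; h·k = 1.
At 35.4°: h = 0.8151, k = 1.227; principal scales a = 1.227, b = 0.8151.
sin(ω/2) = (a − b)/(a + b) = 0.4117/2.042 = 0.2016, so ω = 2 arcsin(0.2016) ≈ 23.3°.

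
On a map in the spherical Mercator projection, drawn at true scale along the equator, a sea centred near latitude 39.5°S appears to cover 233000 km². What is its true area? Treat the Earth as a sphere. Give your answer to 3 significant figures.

139000 km²

The Mercator projection is conformal; its linear scale factor is the same in every direction and equals sec φ = 1/cos φ.
Areal scale = k² = sec²φ = 1/cos²(39.5°) = 1/0.7716² = 1.680.
True area = apparent / (areal scale) = 233000 / 1.680 ≈ 139000 km².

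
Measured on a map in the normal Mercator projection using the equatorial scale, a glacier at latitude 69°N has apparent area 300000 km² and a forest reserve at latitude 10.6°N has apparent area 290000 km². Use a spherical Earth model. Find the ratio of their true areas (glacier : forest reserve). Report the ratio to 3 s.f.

0.138

On Mercator the areal scale is sec²φ, so true area = apparent × cos²φ.
True area of glacier: 300000 × cos²(69°) = 300000 × 0.1284 = 38530 km².
True area of forest reserve: 290000 × cos²(10.6°) = 290000 × 0.9662 = 280200 km².
Ratio = 38530 / 280200 ≈ 0.138.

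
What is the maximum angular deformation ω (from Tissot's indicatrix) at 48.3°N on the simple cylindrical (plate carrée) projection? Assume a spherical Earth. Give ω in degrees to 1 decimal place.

23.2°

Plate carrée maps x = Rλ, y = Rφ. The meridian scale is h = 1 and the parallel scale is k = 1/cos φ = sec φ.
At 48.3°: h = 1.000, k = 1.503; principal scales a = 1.503, b = 1.000.
sin(ω/2) = (a − b)/(a + b) = 0.5032/2.503 = 0.2010, so ω = 2 arcsin(0.2010) ≈ 23.2°.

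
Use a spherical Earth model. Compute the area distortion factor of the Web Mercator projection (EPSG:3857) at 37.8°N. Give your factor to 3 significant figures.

1.60

Mercator is conformal, so the point scale is isotropic: h = k = sec φ = 1/cos φ.
Areal scale = k² = sec²φ = 1/cos²(37.8°) = 1/0.7902² = 1.602.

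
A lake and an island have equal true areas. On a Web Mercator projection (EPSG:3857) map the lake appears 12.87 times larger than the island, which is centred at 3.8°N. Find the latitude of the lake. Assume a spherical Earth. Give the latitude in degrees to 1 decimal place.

73.9°

For equal true areas on Mercator, apparent areas scale as sec²φ, so the ratio is cos²φ₂ / cos²φ₁.
cos²φ₂ / cos²φ₁ = 12.87  ⇒  cos φ₁ = cos 3.8° / √12.87 = 0.9978/3.587 = 0.2781.
φ₁ = arccos(0.2781) ≈ 73.9°.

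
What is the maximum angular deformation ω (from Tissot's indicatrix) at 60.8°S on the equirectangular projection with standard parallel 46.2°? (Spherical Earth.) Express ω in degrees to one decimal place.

The equidistant cylindrical projection with φ₀ = 46.2° has h = 1 (meridians true) and k = cos φ₀ / cos φ along parallels.
At 60.8°: h = 1.000, k = 1.419; principal scales a = 1.419, b = 1.000.
sin(ω/2) = (a − b)/(a + b) = 0.4187/2.419 = 0.1731, so ω = 2 arcsin(0.1731) ≈ 19.9°.

19.9°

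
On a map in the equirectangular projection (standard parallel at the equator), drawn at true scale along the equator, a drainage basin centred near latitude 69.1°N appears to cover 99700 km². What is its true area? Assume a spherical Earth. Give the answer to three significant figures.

35600 km²

For the equirectangular projection with φ₀ = 0 (plate carrée), h = 1 along meridians and k = sec φ along parallels.
Areal scale = h·k = 1 × sec φ; at 69.1°, h = 1.000, k = 2.803, so h·k = 2.803.
True area = apparent / (areal scale) = 99700 / 2.803 ≈ 35600 km².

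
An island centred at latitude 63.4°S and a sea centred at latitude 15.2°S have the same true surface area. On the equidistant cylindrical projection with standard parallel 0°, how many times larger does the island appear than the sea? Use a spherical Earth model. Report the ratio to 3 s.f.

In the plate carrée (x = Rλ, y = Rφ), meridians are true-scale (h = 1) and parallels are stretched by k = sec φ.
Areal scale at 63.4°: h·k = 1.000 × 2.233 = 2.233.
Areal scale at 15.2°: h·k = 1.000 × 1.036 = 1.036.
Ratio = 2.233/1.036 ≈ 2.16.

2.16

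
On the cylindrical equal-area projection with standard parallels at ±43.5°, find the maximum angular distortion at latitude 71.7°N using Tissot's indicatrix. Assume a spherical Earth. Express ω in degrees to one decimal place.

86.4°

A cylindrical equal-area projection with standard parallel φ₀ has meridian scale h = cos φ / cos φ₀ and parallel scale k = cos φ₀ / cos φ (so areas are preserved, h·k = 1).
At 71.7°: h = 0.4329, k = 2.310; principal scales a = 2.310, b = 0.4329.
sin(ω/2) = (a − b)/(a + b) = 1.877/2.743 = 0.6844, so ω = 2 arcsin(0.6844) ≈ 86.4°.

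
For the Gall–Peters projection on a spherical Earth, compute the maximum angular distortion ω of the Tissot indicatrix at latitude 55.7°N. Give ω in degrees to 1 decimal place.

Gall–Peters is a cylindrical equal-area projection with standard parallels at ±45°. Cylindrical equal-area (φ₀ = 45°): h = cos φ / cos 45° along meridians, k = cos 45° / cos φ along parallels; h·k = 1.
At 55.7°: h = 0.7969, k = 1.255; principal scales a = 1.255, b = 0.7969.
sin(ω/2) = (a − b)/(a + b) = 0.4578/2.052 = 0.2231, so ω = 2 arcsin(0.2231) ≈ 25.8°.

25.8°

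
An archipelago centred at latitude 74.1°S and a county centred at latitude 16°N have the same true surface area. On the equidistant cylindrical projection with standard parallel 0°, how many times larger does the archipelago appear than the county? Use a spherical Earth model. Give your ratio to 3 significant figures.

In the plate carrée (x = Rλ, y = Rφ), meridians are true-scale (h = 1) and parallels are stretched by k = sec φ.
Areal scale at 74.1°: h·k = 1.000 × 3.650 = 3.650.
Areal scale at 16°: h·k = 1.000 × 1.040 = 1.040.
Ratio = 3.650/1.040 ≈ 3.51.

3.51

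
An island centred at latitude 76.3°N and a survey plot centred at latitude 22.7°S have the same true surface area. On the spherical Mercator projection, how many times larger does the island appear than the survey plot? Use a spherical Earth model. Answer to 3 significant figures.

15.2

Mercator is conformal with k = sec φ, so areal scale = k² = sec²φ.
At 76.3°: sec²(76.3°) = 1/0.2368² = 17.83.
At 22.7°: sec²(22.7°) = 1/0.9225² = 1.175.
Ratio = 17.83/1.175 = cos²(22.7°)/cos²(76.3°) ≈ 15.2.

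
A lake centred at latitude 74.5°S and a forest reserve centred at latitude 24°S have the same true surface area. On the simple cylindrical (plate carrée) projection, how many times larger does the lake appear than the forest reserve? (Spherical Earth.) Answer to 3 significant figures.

For the equirectangular projection with φ₀ = 0 (plate carrée), h = 1 along meridians and k = sec φ along parallels.
Areal scale at 74.5°: h·k = 1.000 × 3.742 = 3.742.
Areal scale at 24°: h·k = 1.000 × 1.095 = 1.095.
Ratio = 3.742/1.095 ≈ 3.42.

3.42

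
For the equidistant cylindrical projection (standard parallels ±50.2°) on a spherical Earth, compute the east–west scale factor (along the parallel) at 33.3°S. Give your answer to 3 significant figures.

The equidistant cylindrical projection with φ₀ = 50.2° has h = 1 (meridians true) and k = cos φ₀ / cos φ along parallels.
k = cos 50.2° / cos 33.3° = 0.6401/0.8358 = 0.7659.

0.766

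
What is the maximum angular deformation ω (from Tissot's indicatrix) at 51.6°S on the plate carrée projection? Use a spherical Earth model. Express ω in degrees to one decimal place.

27.0°

Plate carrée maps x = Rλ, y = Rφ. The meridian scale is h = 1 and the parallel scale is k = 1/cos φ = sec φ.
At 51.6°: h = 1.000, k = 1.610; principal scales a = 1.610, b = 1.000.
sin(ω/2) = (a − b)/(a + b) = 0.6099/2.610 = 0.2337, so ω = 2 arcsin(0.2337) ≈ 27.0°.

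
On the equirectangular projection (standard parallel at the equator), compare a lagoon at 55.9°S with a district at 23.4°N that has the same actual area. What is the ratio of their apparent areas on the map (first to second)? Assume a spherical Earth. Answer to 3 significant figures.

1.64

Plate carrée maps x = Rλ, y = Rφ. The meridian scale is h = 1 and the parallel scale is k = 1/cos φ = sec φ.
Areal scale at 55.9°: h·k = 1.000 × 1.784 = 1.784.
Areal scale at 23.4°: h·k = 1.000 × 1.090 = 1.090.
Ratio = 1.784/1.090 ≈ 1.64.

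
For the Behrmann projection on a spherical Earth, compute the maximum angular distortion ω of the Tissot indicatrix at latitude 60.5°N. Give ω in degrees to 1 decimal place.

61.5°

Behrmann is a cylindrical equal-area projection with standard parallels at ±30°. For cylindrical equal-area with standard parallel φ₀, h = cos φ / cos φ₀ and k = cos φ₀ / cos φ, so h·k = 1.
At 60.5°: h = 0.5686, k = 1.759; principal scales a = 1.759, b = 0.5686.
sin(ω/2) = (a − b)/(a + b) = 1.190/2.327 = 0.5114, so ω = 2 arcsin(0.5114) ≈ 61.5°.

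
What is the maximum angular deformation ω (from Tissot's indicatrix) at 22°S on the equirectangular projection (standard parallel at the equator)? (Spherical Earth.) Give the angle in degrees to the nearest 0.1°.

4.3°

In the plate carrée (x = Rλ, y = Rφ), meridians are true-scale (h = 1) and parallels are stretched by k = sec φ.
At 22°: h = 1.000, k = 1.079; principal scales a = 1.079, b = 1.000.
sin(ω/2) = (a − b)/(a + b) = 0.07853/2.079 = 0.03778, so ω = 2 arcsin(0.03778) ≈ 4.3°.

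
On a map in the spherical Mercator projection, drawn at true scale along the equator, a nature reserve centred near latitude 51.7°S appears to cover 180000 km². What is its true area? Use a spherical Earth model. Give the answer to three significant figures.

69100 km²

The Mercator projection is conformal; its linear scale factor is the same in every direction and equals sec φ = 1/cos φ.
Areal scale = k² = sec²φ = 1/cos²(51.7°) = 1/0.6198² = 2.603.
True area = apparent / (areal scale) = 180000 / 2.603 ≈ 69100 km².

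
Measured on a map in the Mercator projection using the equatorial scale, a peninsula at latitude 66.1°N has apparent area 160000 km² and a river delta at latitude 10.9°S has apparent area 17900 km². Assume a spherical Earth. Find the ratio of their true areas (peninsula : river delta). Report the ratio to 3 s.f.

On Mercator the areal scale is sec²φ, so true area = apparent × cos²φ.
True area of peninsula: 160000 × cos²(66.1°) = 160000 × 0.1641 = 26260 km².
True area of river delta: 17900 × cos²(10.9°) = 17900 × 0.9642 = 17260 km².
Ratio = 26260 / 17260 ≈ 1.52.

1.52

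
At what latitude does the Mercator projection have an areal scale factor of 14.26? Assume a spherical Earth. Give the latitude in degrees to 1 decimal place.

74.6°

Mercator areal scale is sec²φ.
sec²φ = 14.26  ⇒  cos²φ = 0.07013  ⇒  cos φ = 0.2648.
φ = arccos(0.2648) ≈ 74.6°.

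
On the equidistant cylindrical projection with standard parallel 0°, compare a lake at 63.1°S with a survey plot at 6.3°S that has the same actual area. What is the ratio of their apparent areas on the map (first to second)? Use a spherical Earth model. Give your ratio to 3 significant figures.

2.20

In the plate carrée (x = Rλ, y = Rφ), meridians are true-scale (h = 1) and parallels are stretched by k = sec φ.
Areal scale at 63.1°: h·k = 1.000 × 2.210 = 2.210.
Areal scale at 6.3°: h·k = 1.000 × 1.006 = 1.006.
Ratio = 2.210/1.006 ≈ 2.20.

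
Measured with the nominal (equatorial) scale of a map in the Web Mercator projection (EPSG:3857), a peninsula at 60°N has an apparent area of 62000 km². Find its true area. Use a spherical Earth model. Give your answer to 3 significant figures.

15500 km²

The Mercator projection is conformal; its linear scale factor is the same in every direction and equals sec φ = 1/cos φ.
Areal scale = k² = sec²φ = 1/cos²(60°) = 1/0.5000² = 4.000.
True area = apparent / (areal scale) = 62000 / 4.000 ≈ 15500 km².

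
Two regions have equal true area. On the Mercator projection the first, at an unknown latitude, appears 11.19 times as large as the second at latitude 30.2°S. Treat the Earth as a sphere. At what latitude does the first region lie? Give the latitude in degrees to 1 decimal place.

Mercator areal scale is sec²φ, so apparent-area ratio = sec²φ₁ / sec²φ₂ = cos²φ₂ / cos²φ₁.
cos²φ₂ / cos²φ₁ = 11.19  ⇒  cos φ₁ = cos 30.2° / √11.19 = 0.8643/3.345 = 0.2584.
φ₁ = arccos(0.2584) ≈ 75.0°.

75.0°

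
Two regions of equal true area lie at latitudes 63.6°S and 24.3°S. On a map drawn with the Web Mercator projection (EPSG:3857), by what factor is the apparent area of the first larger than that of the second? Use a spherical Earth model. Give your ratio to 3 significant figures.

Mercator is conformal with k = sec φ, so areal scale = k² = sec²φ.
At 63.6°: sec²(63.6°) = 1/0.4446² = 5.058.
At 24.3°: sec²(24.3°) = 1/0.9114² = 1.204.
Ratio = 5.058/1.204 = cos²(24.3°)/cos²(63.6°) ≈ 4.20.

4.20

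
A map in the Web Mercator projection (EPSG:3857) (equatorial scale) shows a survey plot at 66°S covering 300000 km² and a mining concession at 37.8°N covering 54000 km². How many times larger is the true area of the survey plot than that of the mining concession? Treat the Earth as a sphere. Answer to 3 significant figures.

1.47

Since Mercator area scale is 1/cos²φ, the true area equals the apparent area multiplied by cos²φ.
True area of survey plot: 300000 × cos²(66°) = 300000 × 0.1654 = 49630 km².
True area of mining concession: 54000 × cos²(37.8°) = 54000 × 0.6243 = 33710 km².
Ratio = 49630 / 33710 ≈ 1.47.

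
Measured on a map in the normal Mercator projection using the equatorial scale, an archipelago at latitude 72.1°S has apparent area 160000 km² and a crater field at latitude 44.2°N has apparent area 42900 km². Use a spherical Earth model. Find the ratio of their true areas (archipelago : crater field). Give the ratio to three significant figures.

0.686

Mercator's areal exaggeration is sec²φ; hence true area = (apparent area) · cos²φ.
True area of archipelago: 160000 × cos²(72.1°) = 160000 × 0.09447 = 15110 km².
True area of crater field: 42900 × cos²(44.2°) = 42900 × 0.5140 = 22050 km².
Ratio = 15110 / 22050 ≈ 0.686.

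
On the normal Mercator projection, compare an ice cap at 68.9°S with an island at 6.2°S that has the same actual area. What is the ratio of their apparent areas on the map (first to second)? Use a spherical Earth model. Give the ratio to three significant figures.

7.63

On Mercator, area is exaggerated by sec²φ = 1/cos²φ.
At 68.9°: sec²(68.9°) = 1/0.3600² = 7.716.
At 6.2°: sec²(6.2°) = 1/0.9942² = 1.012.
Ratio = 7.716/1.012 = cos²(6.2°)/cos²(68.9°) ≈ 7.63.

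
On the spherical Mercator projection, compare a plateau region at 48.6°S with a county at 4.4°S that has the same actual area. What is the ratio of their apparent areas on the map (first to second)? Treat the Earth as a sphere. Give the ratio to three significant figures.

Mercator areal scale is sec²φ.
At 48.6°: sec²(48.6°) = 1/0.6613² = 2.287.
At 4.4°: sec²(4.4°) = 1/0.9971² = 1.006.
Ratio = 2.287/1.006 = cos²(4.4°)/cos²(48.6°) ≈ 2.27.

2.27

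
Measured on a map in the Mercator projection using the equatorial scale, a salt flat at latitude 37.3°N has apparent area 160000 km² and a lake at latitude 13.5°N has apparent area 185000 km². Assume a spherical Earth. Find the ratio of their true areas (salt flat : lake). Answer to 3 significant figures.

On Mercator the areal scale is sec²φ, so true area = apparent × cos²φ.
True area of salt flat: 160000 × cos²(37.3°) = 160000 × 0.6328 = 101200 km².
True area of lake: 185000 × cos²(13.5°) = 185000 × 0.9455 = 174900 km².
Ratio = 101200 / 174900 ≈ 0.579.

0.579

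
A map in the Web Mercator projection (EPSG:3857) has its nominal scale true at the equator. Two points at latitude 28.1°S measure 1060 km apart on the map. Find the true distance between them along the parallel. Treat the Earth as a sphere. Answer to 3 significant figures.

935 km

The Mercator projection is conformal; its linear scale factor is the same in every direction and equals sec φ = 1/cos φ.
Along the parallel at 28.1°, map distances are exaggerated by k = sec 28.1° = 1.134.
True distance = 1060 / 1.134 = 1060 × cos 28.1° ≈ 935 km.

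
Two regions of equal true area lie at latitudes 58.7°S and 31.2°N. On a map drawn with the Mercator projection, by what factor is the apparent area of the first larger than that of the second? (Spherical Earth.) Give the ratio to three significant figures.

Mercator is conformal with k = sec φ, so areal scale = k² = sec²φ.
At 58.7°: sec²(58.7°) = 1/0.5195² = 3.705.
At 31.2°: sec²(31.2°) = 1/0.8554² = 1.367.
Ratio = 3.705/1.367 = cos²(31.2°)/cos²(58.7°) ≈ 2.71.

2.71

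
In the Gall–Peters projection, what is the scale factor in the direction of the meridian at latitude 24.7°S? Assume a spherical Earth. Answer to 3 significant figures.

Gall–Peters is a cylindrical equal-area projection with standard parallels at ±45°. Cylindrical equal-area (φ₀ = 45°): h = cos φ / cos 45° along meridians, k = cos 45° / cos φ along parallels; h·k = 1.
h = cos 24.7° / cos 45° = 0.9085/0.7071 = 1.285.

1.28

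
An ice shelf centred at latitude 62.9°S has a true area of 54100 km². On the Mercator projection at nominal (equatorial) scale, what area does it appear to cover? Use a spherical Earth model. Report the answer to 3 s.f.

261000 km²

For Mercator, h = k = sec φ (a conformal cylindrical projection has a single point scale, 1/cos φ).
Areal scale = k² = sec²φ = 1/cos²(62.9°) = 1/0.4555² = 4.819.
Apparent area = 54100 × 4.819 ≈ 261000 km².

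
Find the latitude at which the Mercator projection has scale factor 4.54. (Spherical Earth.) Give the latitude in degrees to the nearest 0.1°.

Mercator scale is k = sec φ = 1/cos φ.
1/cos φ = 4.54  ⇒  cos φ = 0.2203  ⇒  φ = arccos(0.2203) ≈ 77.3°.

77.3°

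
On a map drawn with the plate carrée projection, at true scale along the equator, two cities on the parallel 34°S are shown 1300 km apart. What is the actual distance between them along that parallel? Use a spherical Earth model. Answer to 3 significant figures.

In the plate carrée (x = Rλ, y = Rφ), meridians are true-scale (h = 1) and parallels are stretched by k = sec φ.
Along the parallel at 34°, map distances are exaggerated by k = sec 34° = 1.206.
True distance = 1300 / 1.206 = 1300 × cos 34° ≈ 1080 km.

1080 km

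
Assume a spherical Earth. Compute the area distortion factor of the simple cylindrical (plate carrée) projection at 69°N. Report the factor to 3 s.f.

In the plate carrée (x = Rλ, y = Rφ), meridians are true-scale (h = 1) and parallels are stretched by k = sec φ.
Areal scale = h·k = 1 × sec φ; at 69°, h = 1.000, k = 2.790, so h·k = 2.790.

2.79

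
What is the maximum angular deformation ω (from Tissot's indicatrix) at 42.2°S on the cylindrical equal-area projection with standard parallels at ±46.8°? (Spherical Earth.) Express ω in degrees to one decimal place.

9.0°

Cylindrical equal-area (φ₀ = 46.8°): h = cos φ / cos 46.8° along meridians, k = cos 46.8° / cos φ along parallels; h·k = 1.
At 42.2°: h = 1.082, k = 0.9241; principal scales a = 1.082, b = 0.9241.
sin(ω/2) = (a − b)/(a + b) = 0.1581/2.006 = 0.07882, so ω = 2 arcsin(0.07882) ≈ 9.0°.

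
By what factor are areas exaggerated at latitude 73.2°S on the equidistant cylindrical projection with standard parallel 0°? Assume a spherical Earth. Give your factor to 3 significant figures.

Plate carrée maps x = Rλ, y = Rφ. The meridian scale is h = 1 and the parallel scale is k = 1/cos φ = sec φ.
Areal scale = h·k = 1 × sec φ; at 73.2°, h = 1.000, k = 3.460, so h·k = 3.460.

3.46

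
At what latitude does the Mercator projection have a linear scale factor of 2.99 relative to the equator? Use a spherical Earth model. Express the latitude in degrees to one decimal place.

70.5°

Mercator scale is k = sec φ = 1/cos φ.
1/cos φ = 2.99  ⇒  cos φ = 0.3344  ⇒  φ = arccos(0.3344) ≈ 70.5°.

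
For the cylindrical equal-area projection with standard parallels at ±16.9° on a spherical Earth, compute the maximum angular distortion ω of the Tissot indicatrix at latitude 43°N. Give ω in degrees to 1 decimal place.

30.4°

A cylindrical equal-area projection with standard parallel φ₀ has meridian scale h = cos φ / cos φ₀ and parallel scale k = cos φ₀ / cos φ (so areas are preserved, h·k = 1).
At 43°: h = 0.7644, k = 1.308; principal scales a = 1.308, b = 0.7644.
sin(ω/2) = (a − b)/(a + b) = 0.5439/2.073 = 0.2624, so ω = 2 arcsin(0.2624) ≈ 30.4°.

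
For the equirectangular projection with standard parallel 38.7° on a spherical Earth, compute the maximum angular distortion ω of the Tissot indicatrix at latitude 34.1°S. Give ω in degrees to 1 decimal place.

3.4°

In the equirectangular projection with standard parallel φ₀ = 38.7° (x = Rλ cos φ₀, y = Rφ), meridians are true-scale (h = 1) and the parallel scale is k = cos φ₀ / cos φ.
At 34.1°: h = 1.000, k = 0.9425; principal scales a = 1.000, b = 0.9425.
sin(ω/2) = (a − b)/(a + b) = 0.05752/1.942 = 0.02961, so ω = 2 arcsin(0.02961) ≈ 3.4°.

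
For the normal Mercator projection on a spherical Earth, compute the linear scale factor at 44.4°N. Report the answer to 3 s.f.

For Mercator, h = k = sec φ (a conformal cylindrical projection has a single point scale, 1/cos φ).
k = 1/cos 44.4° = 1/0.7145 = 1.400.

1.40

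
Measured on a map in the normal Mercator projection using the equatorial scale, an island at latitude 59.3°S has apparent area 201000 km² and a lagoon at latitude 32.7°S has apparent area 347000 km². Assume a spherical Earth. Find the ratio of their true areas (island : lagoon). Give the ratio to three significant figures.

On Mercator the areal scale is sec²φ, so true area = apparent × cos²φ.
True area of island: 201000 × cos²(59.3°) = 201000 × 0.2607 = 52390 km².
True area of lagoon: 347000 × cos²(32.7°) = 347000 × 0.7081 = 245700 km².
Ratio = 52390 / 245700 ≈ 0.213.

0.213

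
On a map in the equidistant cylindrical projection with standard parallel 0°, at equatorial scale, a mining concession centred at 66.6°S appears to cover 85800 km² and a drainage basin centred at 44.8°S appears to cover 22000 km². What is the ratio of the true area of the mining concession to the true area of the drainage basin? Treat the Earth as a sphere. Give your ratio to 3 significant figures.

Plate carrée has h = 1 and k = sec φ, giving areal scale sec φ; true area = (apparent area) · cos φ.
True area of mining concession: 85800 × cos(66.6°) = 85800 × 0.3971 = 34080 km².
True area of drainage basin: 22000 × cos(44.8°) = 22000 × 0.7096 = 15610 km².
Ratio = 34080 / 15610 ≈ 2.18.

2.18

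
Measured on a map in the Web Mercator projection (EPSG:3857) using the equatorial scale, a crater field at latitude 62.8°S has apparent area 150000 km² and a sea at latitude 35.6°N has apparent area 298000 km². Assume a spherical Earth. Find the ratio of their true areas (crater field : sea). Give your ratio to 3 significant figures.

0.159

Since Mercator area scale is 1/cos²φ, the true area equals the apparent area multiplied by cos²φ.
True area of crater field: 150000 × cos²(62.8°) = 150000 × 0.2089 = 31340 km².
True area of sea: 298000 × cos²(35.6°) = 298000 × 0.6611 = 197000 km².
Ratio = 31340 / 197000 ≈ 0.159.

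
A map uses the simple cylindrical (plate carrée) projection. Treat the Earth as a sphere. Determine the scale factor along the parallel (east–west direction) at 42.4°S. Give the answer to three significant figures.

Plate carrée maps x = Rλ, y = Rφ. The meridian scale is h = 1 and the parallel scale is k = 1/cos φ = sec φ.
k = 1/cos 42.4° = 1/0.7385 = 1.354.

1.35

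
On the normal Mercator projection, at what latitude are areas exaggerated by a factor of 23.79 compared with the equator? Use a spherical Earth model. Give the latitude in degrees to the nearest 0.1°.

78.2°

Mercator areal scale is sec²φ.
sec²φ = 23.79  ⇒  cos²φ = 0.04203  ⇒  cos φ = 0.2050.
φ = arccos(0.2050) ≈ 78.2°.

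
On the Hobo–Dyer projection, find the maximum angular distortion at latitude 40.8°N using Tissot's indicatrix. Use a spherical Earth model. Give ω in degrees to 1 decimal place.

5.4°

Hobo–Dyer is a cylindrical equal-area projection with standard parallels at ±37.5°. Cylindrical equal-area (φ₀ = 37.5°): h = cos φ / cos 37.5° along meridians, k = cos 37.5° / cos φ along parallels; h·k = 1.
At 40.8°: h = 0.9542, k = 1.048; principal scales a = 1.048, b = 0.9542.
sin(ω/2) = (a − b)/(a + b) = 0.09386/2.002 = 0.04688, so ω = 2 arcsin(0.04688) ≈ 5.4°.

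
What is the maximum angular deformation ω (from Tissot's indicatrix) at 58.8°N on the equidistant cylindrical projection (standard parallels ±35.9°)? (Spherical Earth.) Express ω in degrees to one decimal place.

With standard parallel φ₀ = 35.9°, the equirectangular projection gives x = Rλ cos φ₀, y = Rφ, so h = 1 and k = cos 35.9° / cos φ.
At 58.8°: h = 1.000, k = 1.564; principal scales a = 1.564, b = 1.000.
sin(ω/2) = (a − b)/(a + b) = 0.5637/2.564 = 0.2199, so ω = 2 arcsin(0.2199) ≈ 25.4°.

25.4°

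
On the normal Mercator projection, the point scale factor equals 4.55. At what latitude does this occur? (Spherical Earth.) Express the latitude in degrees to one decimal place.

Mercator scale is k = sec φ = 1/cos φ.
1/cos φ = 4.55  ⇒  cos φ = 0.2198  ⇒  φ = arccos(0.2198) ≈ 77.3°.

77.3°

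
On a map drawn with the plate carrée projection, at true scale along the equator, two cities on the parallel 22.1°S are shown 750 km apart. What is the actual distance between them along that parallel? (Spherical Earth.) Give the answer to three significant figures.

695 km

In the plate carrée (x = Rλ, y = Rφ), meridians are true-scale (h = 1) and parallels are stretched by k = sec φ.
Along the parallel at 22.1°, map distances are exaggerated by k = sec 22.1° = 1.079.
True distance = 750 / 1.079 = 750 × cos 22.1° ≈ 695 km.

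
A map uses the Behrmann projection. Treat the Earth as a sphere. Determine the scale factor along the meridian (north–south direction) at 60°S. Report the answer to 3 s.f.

0.577

The Behrmann projection is cylindrical equal-area with φ₀ = 30°. A cylindrical equal-area projection with standard parallel φ₀ has meridian scale h = cos φ / cos φ₀ and parallel scale k = cos φ₀ / cos φ (so areas are preserved, h·k = 1).
h = cos 60° / cos 30° = 0.5000/0.8660 = 0.5774.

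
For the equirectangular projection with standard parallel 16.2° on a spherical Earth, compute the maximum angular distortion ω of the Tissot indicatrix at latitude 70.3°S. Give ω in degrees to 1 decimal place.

57.4°

The equidistant cylindrical projection with φ₀ = 16.2° has h = 1 (meridians true) and k = cos φ₀ / cos φ along parallels.
At 70.3°: h = 1.000, k = 2.849; principal scales a = 2.849, b = 1.000.
sin(ω/2) = (a − b)/(a + b) = 1.849/3.849 = 0.4803, so ω = 2 arcsin(0.4803) ≈ 57.4°.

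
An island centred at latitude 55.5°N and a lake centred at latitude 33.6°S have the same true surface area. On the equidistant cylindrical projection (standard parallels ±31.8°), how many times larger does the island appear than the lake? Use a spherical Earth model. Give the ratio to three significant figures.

In the equirectangular projection with standard parallel φ₀ = 31.8° (x = Rλ cos φ₀, y = Rφ), meridians are true-scale (h = 1) and the parallel scale is k = cos φ₀ / cos φ.
Areal scale at 55.5°: h·k = 1.000 × 1.501 = 1.501.
Areal scale at 33.6°: h·k = 1.000 × 1.020 = 1.020.
Ratio = 1.501/1.020 ≈ 1.47.

1.47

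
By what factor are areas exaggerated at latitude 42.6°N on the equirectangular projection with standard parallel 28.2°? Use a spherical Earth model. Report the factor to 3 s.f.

With standard parallel φ₀ = 28.2°, the equirectangular projection gives x = Rλ cos φ₀, y = Rφ, so h = 1 and k = cos 28.2° / cos φ.
Areal scale = h·k = 1 × cos φ₀ / cos φ; at 42.6°, h = 1.000, k = 1.197, so h·k = 1.197.

1.20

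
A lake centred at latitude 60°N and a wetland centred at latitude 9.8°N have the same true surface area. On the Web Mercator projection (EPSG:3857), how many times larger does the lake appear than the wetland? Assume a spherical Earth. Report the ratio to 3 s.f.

On Mercator, area is exaggerated by sec²φ = 1/cos²φ.
At 60°: sec²(60°) = 1/0.5000² = 4.000.
At 9.8°: sec²(9.8°) = 1/0.9854² = 1.030.
Ratio = 4.000/1.030 = cos²(9.8°)/cos²(60°) ≈ 3.88.

3.88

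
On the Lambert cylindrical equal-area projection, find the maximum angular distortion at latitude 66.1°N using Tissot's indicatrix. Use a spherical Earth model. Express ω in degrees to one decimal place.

The Lambert cylindrical equal-area projection is the cylindrical equal-area projection with its standard parallel at the equator (φ₀ = 0). Cylindrical equal-area (φ₀ = 0°): h = cos φ / cos 0° along meridians, k = cos 0° / cos φ along parallels; h·k = 1.
At 66.1°: h = 0.4051, k = 2.468; principal scales a = 2.468, b = 0.4051.
sin(ω/2) = (a − b)/(a + b) = 2.063/2.873 = 0.7180, so ω = 2 arcsin(0.7180) ≈ 91.8°.

91.8°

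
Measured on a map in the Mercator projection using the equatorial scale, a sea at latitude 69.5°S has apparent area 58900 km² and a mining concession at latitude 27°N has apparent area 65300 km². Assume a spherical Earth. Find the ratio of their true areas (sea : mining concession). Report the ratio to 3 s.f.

0.139

Mercator's areal exaggeration is sec²φ; hence true area = (apparent area) · cos²φ.
True area of sea: 58900 × cos²(69.5°) = 58900 × 0.1226 = 7224 km².
True area of mining concession: 65300 × cos²(27°) = 65300 × 0.7939 = 51840 km².
Ratio = 7224 / 51840 ≈ 0.139.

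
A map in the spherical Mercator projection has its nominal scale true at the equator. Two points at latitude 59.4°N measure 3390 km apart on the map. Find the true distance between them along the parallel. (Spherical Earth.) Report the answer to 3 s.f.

1730 km

For Mercator, h = k = sec φ (a conformal cylindrical projection has a single point scale, 1/cos φ).
Along the parallel at 59.4°, map distances are exaggerated by k = sec 59.4° = 1.964.
True distance = 3390 / 1.964 = 3390 × cos 59.4° ≈ 1730 km.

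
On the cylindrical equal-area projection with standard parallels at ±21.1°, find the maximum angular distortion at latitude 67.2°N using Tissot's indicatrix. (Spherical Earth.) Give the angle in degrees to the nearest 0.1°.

89.8°

For cylindrical equal-area with standard parallel φ₀, h = cos φ / cos φ₀ and k = cos φ₀ / cos φ, so h·k = 1.
At 67.2°: h = 0.4154, k = 2.408; principal scales a = 2.408, b = 0.4154.
sin(ω/2) = (a − b)/(a + b) = 1.992/2.823 = 0.7057, so ω = 2 arcsin(0.7057) ≈ 89.8°.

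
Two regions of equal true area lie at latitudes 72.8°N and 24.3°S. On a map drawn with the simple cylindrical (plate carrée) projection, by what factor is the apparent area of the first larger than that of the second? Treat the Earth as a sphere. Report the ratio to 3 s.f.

3.08

In the plate carrée (x = Rλ, y = Rφ), meridians are true-scale (h = 1) and parallels are stretched by k = sec φ.
Areal scale at 72.8°: h·k = 1.000 × 3.382 = 3.382.
Areal scale at 24.3°: h·k = 1.000 × 1.097 = 1.097.
Ratio = 3.382/1.097 ≈ 3.08.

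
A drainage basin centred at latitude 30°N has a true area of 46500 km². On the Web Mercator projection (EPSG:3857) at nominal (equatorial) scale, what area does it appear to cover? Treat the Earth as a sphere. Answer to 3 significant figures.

The Mercator projection is conformal; its linear scale factor is the same in every direction and equals sec φ = 1/cos φ.
Areal scale = k² = sec²φ = 1/cos²(30°) = 1/0.8660² = 1.333.
Apparent area = 46500 × 1.333 ≈ 62000 km².

62000 km²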